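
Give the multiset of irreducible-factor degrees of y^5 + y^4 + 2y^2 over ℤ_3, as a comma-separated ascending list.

Write g(y) = y^5 + y^4 + 2y^2.
Roots in ℤ_3: g(0) = 0 → root; g(1) = 1; g(2) = 2.
Linear factors from roots: (y).
Complete factorization: g(y) = (y)^2·(y^3 + y^2 + 2).
Factor degrees with multiplicity: 1 + 1 + 3 = 5.

1, 1, 3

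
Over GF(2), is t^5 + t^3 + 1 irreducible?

Write f(t) = t^5 + t^3 + 1.
Check for roots in GF(2): f(0) = 1; f(1) = 1.
No roots, so no linear factors.
Monic irreducibles of degree 2 over GF(2): t^2 + t + 1.
None of them divide f (all give nonzero remainder).
No irreducible factor of degree ≤ 2 exists, so f is irreducible over GF(2).

Yes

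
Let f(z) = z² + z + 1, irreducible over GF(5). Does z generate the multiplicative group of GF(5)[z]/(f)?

|GF(5^2)^×| = 5^2 − 1 = 24. Prime factorization: 24 = 2^3·3.
f is primitive ⇔ z has order 24 in GF(5)[z]/(f), i.e. z^(24/q) ≠ 1 for each prime q | 24.
z^(12) mod f = 1
z^(8) mod f = 4z + 4.
Since z^(12) = 1, the order of z divides 12 < 24; not primitive.

No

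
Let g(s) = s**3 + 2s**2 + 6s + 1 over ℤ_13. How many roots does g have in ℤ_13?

Evaluate at each of the 13 elements of ℤ_13:
g(0) = 1; g(1) = 10; g(2) = 3; g(3) = 12; g(4) = 4; g(5) = 11; g(6) = 0 → root; g(7) = 3; g(8) = 0 → root; g(9) = 10; g(10) = 0 → root; g(11) = 2; g(12) = 9.
Roots: {6, 8, 10}.

3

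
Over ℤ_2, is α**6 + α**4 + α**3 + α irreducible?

No

Write f(α) = α**6 + α**4 + α**3 + α.
Check for roots in ℤ_2: f(0) = 0 → root; f(1) = 0 → root.
f(0) = 0, so (α) divides f(α); f is reducible.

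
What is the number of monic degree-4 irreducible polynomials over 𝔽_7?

588

By the necklace-counting formula, N_7(4) = (1/4) Σ_{d|4} μ(4/d)·7^d.
Divisors of 4: 1, 2, 4; μ(4/d) for each: 0, -1, 1.
Σ = − 7^2 + 7^4 = 2352.
N = 2352/4 = 588.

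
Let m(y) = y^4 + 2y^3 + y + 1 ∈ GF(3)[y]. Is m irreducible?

Yes

Check for roots in GF(3): m(0) = 1; m(1) = 2; m(2) = 2.
No roots, so no linear factors.
Monic irreducibles of degree 2 over GF(3): y^2 + 1, y^2 + y + 2, y^2 + 2y + 2.
None of them divide m (all give nonzero remainder).
No irreducible factor of degree ≤ 2 exists, so m is irreducible over GF(3).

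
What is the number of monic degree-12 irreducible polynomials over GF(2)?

335

By the necklace-counting formula, N_2(12) = (1/12) Σ_{d|12} μ(12/d)·2^d.
Divisors of 12: 1, 2, 3, 4, 6, 12; μ(12/d) for each: 0, 1, 0, -1, -1, 1.
Σ = 2^2 − 2^4 − 2^6 + 2^12 = 4020.
N = 4020/12 = 335.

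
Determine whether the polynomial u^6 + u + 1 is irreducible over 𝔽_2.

Write g(u) = u^6 + u + 1.
Check for roots in 𝔽_2: g(0) = 1; g(1) = 1.
No roots, so no linear factors.
Monic irreducibles of degree 2 over GF(2): u^2 + u + 1.
None of them divide g (all give nonzero remainder).
Monic irreducibles of degree 3 over GF(2): u^3 + u + 1, u^3 + u^2 + 1.
None of them divide g (all give nonzero remainder).
No irreducible factor of degree ≤ 3 exists, so g is irreducible over GF(2).

Yes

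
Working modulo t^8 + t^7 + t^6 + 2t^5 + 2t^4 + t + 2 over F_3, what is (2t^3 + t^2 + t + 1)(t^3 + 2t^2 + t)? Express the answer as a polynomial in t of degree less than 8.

2t^6 + 2t^5 + 2t^4 + t^3 + t

Multiply in F_3[t]: (2t^3 + t^2 + t + 1)·(t^3 + 2t^2 + t) = 2t^6 + 2t^5 + 2t^4 + t^3 + t.
Reduced: 2t^6 + 2t^5 + 2t^4 + t^3 + t.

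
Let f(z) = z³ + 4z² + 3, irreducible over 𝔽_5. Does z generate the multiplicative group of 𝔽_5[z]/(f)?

|GF(5^3)^×| = 5^3 − 1 = 124. Prime factorization: 124 = 2^2·31.
f is primitive ⇔ z has order 124 in GF(5)[z]/(f), i.e. z^(124/q) ≠ 1 for each prime q | 124.
z^(62) mod f = 4.
z^(4) mod f = z² + 2z + 2.
None equal 1, so z has full order 124; f is primitive.

Yes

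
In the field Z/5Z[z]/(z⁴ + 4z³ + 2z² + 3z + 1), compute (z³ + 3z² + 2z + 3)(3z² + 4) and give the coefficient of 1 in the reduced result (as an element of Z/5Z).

Multiply in Z/5Z[z]: (z³ + 3z² + 2z + 3)·(3z² + 4) = 3z⁵ + 4z⁴ + z² + 3z + 2.
Reduce using z⁴ ≡ z³ + 3z² + 2z + 4 (mod z⁴ + 4z³ + 2z² + 3z + 1).
Reduced: z³ + 3z² + 4z.

0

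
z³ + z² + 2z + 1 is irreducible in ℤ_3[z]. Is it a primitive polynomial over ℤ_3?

Write f(z) = z³ + z² + 2z + 1.
|GF(3^3)^×| = 3^3 − 1 = 26. Prime factorization: 26 = 2·13.
f is primitive ⇔ z has order 26 in GF(3)[z]/(f), i.e. z^(26/q) ≠ 1 for each prime q | 26.
z^(13) mod f = 2.
z^(2) mod f = z².
None equal 1, so z has full order 26; f is primitive.

Yes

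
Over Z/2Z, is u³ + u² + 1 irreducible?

Yes

Write P(u) = u³ + u² + 1.
Check for roots in Z/2Z: P(0) = 1; P(1) = 1.
No roots. A degree-3 polynomial over a field with no linear factor is irreducible.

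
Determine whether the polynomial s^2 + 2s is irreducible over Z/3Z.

No

Write h(s) = s^2 + 2s.
Check for roots in Z/3Z: h(0) = 0 → root; h(1) = 0 → root; h(2) = 2.
h(0) = 0, so (s) divides h(s); h is reducible.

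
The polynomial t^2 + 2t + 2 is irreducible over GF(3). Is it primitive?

Yes

Write f(t) = t^2 + 2t + 2.
|GF(3^2)^×| = 3^2 − 1 = 8. Prime factorization: 8 = 2^3.
f is primitive ⇔ t has order 8 in GF(3)[t]/(f), i.e. t^(8/q) ≠ 1 for each prime q | 8.
t^(4) mod f = 2.
None equal 1, so t has full order 8; f is primitive.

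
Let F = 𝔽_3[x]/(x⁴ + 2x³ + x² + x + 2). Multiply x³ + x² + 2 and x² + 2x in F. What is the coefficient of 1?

1

Multiply in 𝔽_3[x]: (x³ + x² + 2)·(x² + 2x) = x⁵ + 2x³ + 2x² + x.
Reduce using x⁴ ≡ x³ + 2x² + 2x + 1 (mod x⁴ + 2x³ + x² + x + 2).
Reduced: 2x³ + x + 1.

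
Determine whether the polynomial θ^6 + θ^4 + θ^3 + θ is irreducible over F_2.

No

Write h(θ) = θ^6 + θ^4 + θ^3 + θ.
Check for roots in F_2: h(0) = 0 → root; h(1) = 0 → root.
h(0) = 0, so (θ) divides h(θ); h is reducible.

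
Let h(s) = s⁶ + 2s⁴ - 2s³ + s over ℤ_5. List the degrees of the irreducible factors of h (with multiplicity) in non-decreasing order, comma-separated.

Roots in ℤ_5: h(0) = 0 → root; h(1) = 2; h(2) = 2; h(3) = 0 → root; h(4) = 4.
Linear factors from roots: (s), (s + 2).
Complete factorization: h(s) = (s)·(s + 2)·(s² + 2)·(s² - 2s - 1).
Factor degrees with multiplicity: 1 + 1 + 2 + 2 = 6.

1, 1, 2, 2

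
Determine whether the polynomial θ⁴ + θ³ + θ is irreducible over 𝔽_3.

Write P(θ) = θ⁴ + θ³ + θ.
Check for roots in 𝔽_3: P(0) = 0 → root; P(1) = 0 → root; P(2) = 2.
P(0) = 0, so (θ) divides P(θ); P is reducible.

No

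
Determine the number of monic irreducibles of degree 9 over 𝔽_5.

The number of monic irreducibles of degree 9 over GF(5) is (1/9)·Σ_{d∣9} μ(9/d) 5^d.
Divisors of 9: 1, 3, 9; μ(9/d) for each: 0, -1, 1.
Σ = − 5^3 + 5^9 = 1953000.
N = 1953000/9 = 217000.

217000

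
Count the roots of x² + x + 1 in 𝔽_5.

0

Write P(x) = x² + x + 1.
Evaluate at each of the 5 elements of 𝔽_5:
P(0) = 1; P(1) = 3; P(2) = 2; P(3) = 3; P(4) = 1.
No element is a root.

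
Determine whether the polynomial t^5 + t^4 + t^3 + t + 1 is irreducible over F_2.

Write f(t) = t^5 + t^4 + t^3 + t + 1.
Check for roots in F_2: f(0) = 1; f(1) = 1.
No roots, so no linear factors.
Monic irreducibles of degree 2 over GF(2): t^2 + t + 1.
None of them divide f (all give nonzero remainder).
No irreducible factor of degree ≤ 2 exists, so f is irreducible over GF(2).

Yes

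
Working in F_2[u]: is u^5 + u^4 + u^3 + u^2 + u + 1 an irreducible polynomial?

Write f(u) = u^5 + u^4 + u^3 + u^2 + u + 1.
Check for roots in F_2: f(0) = 1; f(1) = 0 → root.
f(1) = 0, so (u − 1) divides f(u); f is reducible.

No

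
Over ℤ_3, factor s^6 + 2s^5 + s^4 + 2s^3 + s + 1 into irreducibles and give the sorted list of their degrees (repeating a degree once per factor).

Write h(s) = s^6 + 2s^5 + s^4 + 2s^3 + s + 1.
Roots in ℤ_3: h(0) = 1; h(1) = 2; h(2) = 1.
Complete factorization: h(s) = (s^6 + 2s^5 + s^4 + 2s^3 + s + 1).
Factor degrees with multiplicity: 6 = 6.

6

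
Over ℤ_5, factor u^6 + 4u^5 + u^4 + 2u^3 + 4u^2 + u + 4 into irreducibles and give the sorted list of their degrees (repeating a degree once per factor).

Write f(u) = u^6 + 4u^5 + u^4 + 2u^3 + 4u^2 + u + 4.
Roots in ℤ_5: f(0) = 4; f(1) = 2; f(2) = 1; f(3) = 4; f(4) = 3.
Complete factorization: f(u) = (u^6 + 4u^5 + u^4 + 2u^3 + 4u^2 + u + 4).
Factor degrees with multiplicity: 6 = 6.

6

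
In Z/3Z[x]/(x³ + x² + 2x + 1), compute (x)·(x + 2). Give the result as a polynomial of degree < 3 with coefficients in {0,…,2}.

Multiply in Z/3Z[x]: (x)·(x + 2) = x² + 2x.
Reduced: x² + 2x.

x^2 + 2x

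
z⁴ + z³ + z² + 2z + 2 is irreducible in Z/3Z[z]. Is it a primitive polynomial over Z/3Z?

Write f(z) = z⁴ + z³ + z² + 2z + 2.
|GF(3^4)^×| = 3^4 − 1 = 80. Prime factorization: 80 = 2^4·5.
f is primitive ⇔ z has order 80 in GF(3)[z]/(f), i.e. z^(80/q) ≠ 1 for each prime q | 80.
z^(40) mod f = 2.
z^(16) mod f = 2z³ + 1.
None equal 1, so z has full order 80; f is primitive.

Yes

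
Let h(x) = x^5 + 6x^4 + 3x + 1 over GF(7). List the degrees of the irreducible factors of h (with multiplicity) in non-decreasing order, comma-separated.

Complete factorization: h(x) = (x^5 + 6x^4 + 3x + 1).
Factor degrees with multiplicity: 5 = 5.

5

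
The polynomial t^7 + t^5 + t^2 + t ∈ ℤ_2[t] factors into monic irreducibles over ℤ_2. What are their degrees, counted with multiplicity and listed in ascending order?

Write g(t) = t^7 + t^5 + t^2 + t.
Roots in ℤ_2: g(0) = 0 → root; g(1) = 0 → root.
Linear factors from roots: (t), (t + 1).
Complete factorization: g(t) = (t)·(t + 1)·(t^2 + t + 1)·(t^3 + t + 1).
Factor degrees with multiplicity: 1 + 1 + 2 + 3 = 7.

1, 1, 2, 3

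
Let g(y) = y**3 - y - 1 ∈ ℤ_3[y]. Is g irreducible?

Yes

Check for roots in ℤ_3: g(0) = 2; g(1) = 2; g(2) = 2.
No roots. A degree-3 polynomial over a field with no linear factor is irreducible.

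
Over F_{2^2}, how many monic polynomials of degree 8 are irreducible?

8160

The number of monic irreducibles of degree 8 over GF(4) is (1/8)·Σ_{d∣8} μ(8/d) 4^d.
Divisors of 8: 1, 2, 4, 8; μ(8/d) for each: 0, 0, -1, 1.
Σ = − 4^4 + 4^8 = 65280.
N = 65280/8 = 8160.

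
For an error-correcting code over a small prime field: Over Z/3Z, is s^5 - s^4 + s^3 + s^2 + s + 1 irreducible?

Write f(s) = s^5 - s^4 + s^3 + s^2 + s + 1.
Check for roots in Z/3Z: f(0) = 1; f(1) = 1; f(2) = 1.
No roots, so no linear factors.
Monic irreducibles of degree 2 over GF(3): s^2 + 1, s^2 + s - 1, s^2 - s - 1.
None of them divide f (all give nonzero remainder).
No irreducible factor of degree ≤ 2 exists, so f is irreducible over GF(3).

Yes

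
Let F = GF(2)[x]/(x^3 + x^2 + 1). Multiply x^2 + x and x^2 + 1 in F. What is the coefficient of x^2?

Multiply in GF(2)[x]: (x^2 + x)·(x^2 + 1) = x^4 + x^3 + x^2 + x.
Reduce using x^3 ≡ x^2 + 1 (mod x^3 + x^2 + 1).
Reduced: x^2.

1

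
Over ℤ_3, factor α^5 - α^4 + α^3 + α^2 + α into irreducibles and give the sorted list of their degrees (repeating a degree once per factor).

1, 1, 1, 2

Write g(α) = α^5 - α^4 + α^3 + α^2 + α.
Roots in ℤ_3: g(0) = 0 → root; g(1) = 0 → root; g(2) = 0 → root.
Linear factors from roots: (α), (α - 1), (α + 1).
Complete factorization: g(α) = (α)·(α + 1)·(α - 1)·(α^2 - α - 1).
Factor degrees with multiplicity: 1 + 1 + 1 + 2 = 5.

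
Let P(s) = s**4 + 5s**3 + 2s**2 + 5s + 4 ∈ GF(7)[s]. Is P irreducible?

Check for roots in GF(7): P(0) = 4; P(1) = 3; P(2) = 1; P(3) = 1; P(4) = 2; P(5) = 6; P(6) = 4.
No roots, so no linear factors.
Degree-2 irreducible divisors: test the 21 monic irreducibles of degree 2 over GF(7).
None of them divide P (all give nonzero remainder).
No irreducible factor of degree ≤ 2 exists, so P is irreducible over GF(7).

Yes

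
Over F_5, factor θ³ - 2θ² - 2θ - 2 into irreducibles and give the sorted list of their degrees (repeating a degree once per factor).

1, 2

Write h(θ) = θ³ - 2θ² - 2θ - 2.
Roots in F_5: h(0) = 3; h(1) = 0 → root; h(2) = 4; h(3) = 1; h(4) = 2.
Linear factors from roots: (θ - 1).
Complete factorization: h(θ) = (θ - 1)·(θ² - θ + 2).
Factor degrees with multiplicity: 1 + 2 = 3.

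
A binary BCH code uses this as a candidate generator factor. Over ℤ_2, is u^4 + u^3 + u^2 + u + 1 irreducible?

Yes

Write h(u) = u^4 + u^3 + u^2 + u + 1.
Check for roots in ℤ_2: h(0) = 1; h(1) = 1.
No roots, so no linear factors.
Monic irreducibles of degree 2 over GF(2): u^2 + u + 1.
None of them divide h (all give nonzero remainder).
No irreducible factor of degree ≤ 2 exists, so h is irreducible over GF(2).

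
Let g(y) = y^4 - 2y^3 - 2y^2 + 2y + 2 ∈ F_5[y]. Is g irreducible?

Check for roots in F_5: g(0) = 2; g(1) = 1; g(2) = 3; g(3) = 2; g(4) = 1.
No roots, so no linear factors.
Degree-2 irreducible divisors: test the 10 monic irreducibles of degree 2 over GF(5).
None of them divide g (all give nonzero remainder).
No irreducible factor of degree ≤ 2 exists, so g is irreducible over GF(5).

Yes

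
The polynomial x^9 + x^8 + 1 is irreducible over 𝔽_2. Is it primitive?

No

Write f(x) = x^9 + x^8 + 1.
|GF(2^9)^×| = 2^9 − 1 = 511. Prime factorization: 511 = 7·73.
f is primitive ⇔ x has order 511 in GF(2)[x]/(f), i.e. x^(511/q) ≠ 1 for each prime q | 511.
x^(73) mod f = 1
x^(7) mod f = x^7.
Since x^(73) = 1, the order of x divides 73 < 511; not primitive.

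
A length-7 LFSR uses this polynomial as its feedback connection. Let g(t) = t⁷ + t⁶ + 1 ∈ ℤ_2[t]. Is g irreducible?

Check for roots in ℤ_2: g(0) = 1; g(1) = 1.
No roots, so no linear factors.
Monic irreducibles of degree 2 over GF(2): t² + t + 1.
None of them divide g (all give nonzero remainder).
Monic irreducibles of degree 3 over GF(2): t³ + t + 1, t³ + t² + 1.
None of them divide g (all give nonzero remainder).
No irreducible factor of degree ≤ 3 exists, so g is irreducible over GF(2).

Yes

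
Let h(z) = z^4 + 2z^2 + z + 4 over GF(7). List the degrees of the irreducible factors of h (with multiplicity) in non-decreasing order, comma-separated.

Complete factorization: h(z) = (z^4 + 2z^2 + z + 4).
Factor degrees with multiplicity: 4 = 4.

4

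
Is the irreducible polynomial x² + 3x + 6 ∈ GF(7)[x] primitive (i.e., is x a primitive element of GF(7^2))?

Write f(x) = x² + 3x + 6.
|GF(7^2)^×| = 7^2 − 1 = 48. Prime factorization: 48 = 2^4·3.
f is primitive ⇔ x has order 48 in GF(7)[x]/(f), i.e. x^(48/q) ≠ 1 for each prime q | 48.
x^(24) mod f = 6.
x^(16) mod f = 1
Since x^(16) = 1, the order of x divides 16 < 48; not primitive.

No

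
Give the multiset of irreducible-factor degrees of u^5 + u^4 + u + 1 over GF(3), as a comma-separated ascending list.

1, 2, 2

Write g(u) = u^5 + u^4 + u + 1.
Roots in GF(3): g(0) = 1; g(1) = 1; g(2) = 0 → root.
Linear factors from roots: (u + 1).
Complete factorization: g(u) = (u + 1)·(u^2 + u - 1)·(u^2 - u - 1).
Factor degrees with multiplicity: 1 + 2 + 2 = 5.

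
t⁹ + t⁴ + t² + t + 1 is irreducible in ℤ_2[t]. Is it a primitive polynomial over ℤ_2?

No

Write f(t) = t⁹ + t⁴ + t² + t + 1.
|GF(2^9)^×| = 2^9 − 1 = 511. Prime factorization: 511 = 7·73.
f is primitive ⇔ t has order 511 in GF(2)[t]/(f), i.e. t^(511/q) ≠ 1 for each prime q | 511.
t^(73) mod f = 1
t^(7) mod f = t⁷.
Since t^(73) = 1, the order of t divides 73 < 511; not primitive.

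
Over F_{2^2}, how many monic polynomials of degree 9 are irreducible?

29120

By the necklace-counting formula, N_4(9) = (1/9) Σ_{d|9} μ(9/d)·4^d.
Divisors of 9: 1, 3, 9; μ(9/d) for each: 0, -1, 1.
Σ = − 4^3 + 4^9 = 262080.
N = 262080/9 = 29120.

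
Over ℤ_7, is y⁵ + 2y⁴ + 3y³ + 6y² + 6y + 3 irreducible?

No

Write h(y) = y⁵ + 2y⁴ + 3y³ + 6y² + 6y + 3.
Check for roots in ℤ_7: h(0) = 3; h(1) = 0 → root; h(2) = 1; h(3) = 1; h(4) = 3; h(5) = 5; h(6) = 1.
h(1) = 0, so (y − 1) divides h(y); h is reducible.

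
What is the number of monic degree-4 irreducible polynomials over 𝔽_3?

Gauss's count: N_{3}(4) = (1/4) Σ_{d|4} μ(4/d)·3^d.
Divisors of 4: 1, 2, 4; μ(4/d) for each: 0, -1, 1.
Σ = − 3^2 + 3^4 = 72.
N = 72/4 = 18.

18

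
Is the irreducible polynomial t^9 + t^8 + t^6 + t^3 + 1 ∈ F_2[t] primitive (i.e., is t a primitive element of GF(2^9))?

No

Write f(t) = t^9 + t^8 + t^6 + t^3 + 1.
|GF(2^9)^×| = 2^9 − 1 = 511. Prime factorization: 511 = 7·73.
f is primitive ⇔ t has order 511 in GF(2)[t]/(f), i.e. t^(511/q) ≠ 1 for each prime q | 511.
t^(73) mod f = 1
t^(7) mod f = t^7.
Since t^(73) = 1, the order of t divides 73 < 511; not primitive.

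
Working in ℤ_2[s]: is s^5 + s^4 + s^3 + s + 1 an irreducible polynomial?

Yes

Write P(s) = s^5 + s^4 + s^3 + s + 1.
Check for roots in ℤ_2: P(0) = 1; P(1) = 1.
No roots, so no linear factors.
Monic irreducibles of degree 2 over GF(2): s^2 + s + 1.
None of them divide P (all give nonzero remainder).
No irreducible factor of degree ≤ 2 exists, so P is irreducible over GF(2).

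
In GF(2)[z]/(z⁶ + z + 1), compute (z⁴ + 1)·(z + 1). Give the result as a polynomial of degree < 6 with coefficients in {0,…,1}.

z^5 + z^4 + z + 1

Multiply in GF(2)[z]: (z⁴ + 1)·(z + 1) = z⁵ + z⁴ + z + 1.
Reduced: z⁵ + z⁴ + z + 1.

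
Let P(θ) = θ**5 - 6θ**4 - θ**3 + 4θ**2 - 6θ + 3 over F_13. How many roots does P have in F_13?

Evaluate at each of the 13 elements of F_13:
P(0) = 3; P(1) = 8; P(2) = 0 → root; P(3) = 11; P(4) = 0 → root; P(5) = 12; P(6) = 12; P(7) = 5; P(8) = 0 → root; P(9) = 0 → root; P(10) = 5; P(11) = 2; P(12) = 7.
Roots: {2, 4, 8, 9}.

4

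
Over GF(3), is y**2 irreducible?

Write f(y) = y**2.
Check for roots in GF(3): f(0) = 0 → root; f(1) = 1; f(2) = 1.
f(0) = 0, so (y) divides f(y); f is reducible.

No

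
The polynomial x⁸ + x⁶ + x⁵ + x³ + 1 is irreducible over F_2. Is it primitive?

Write f(x) = x⁸ + x⁶ + x⁵ + x³ + 1.
|GF(2^8)^×| = 2^8 − 1 = 255. Prime factorization: 255 = 3·5·17.
f is primitive ⇔ x has order 255 in GF(2)[x]/(f), i.e. x^(255/q) ≠ 1 for each prime q | 255.
x^(85) mod f = x⁶ + x⁵ + x⁴ + x³ + x² + x + 1.
x^(51) mod f = x⁶ + x⁵ + x⁴ + x³.
x^(15) mod f = x⁷ + x⁵ + x⁴ + x² + 1.
None equal 1, so x has full order 255; f is primitive.

Yes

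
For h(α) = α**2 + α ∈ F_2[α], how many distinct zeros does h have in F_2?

2

Evaluate at each of the 2 elements of F_2:
h(0) = 0 → root; h(1) = 0 → root.
Roots: {0, 1}.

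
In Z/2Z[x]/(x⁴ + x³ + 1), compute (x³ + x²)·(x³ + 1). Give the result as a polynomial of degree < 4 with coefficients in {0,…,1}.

Multiply in Z/2Z[x]: (x³ + x²)·(x³ + 1) = x⁶ + x⁵ + x³ + x².
Reduce using x⁴ ≡ x³ + 1 (mod x⁴ + x³ + 1).
Reduced: x³.

x^3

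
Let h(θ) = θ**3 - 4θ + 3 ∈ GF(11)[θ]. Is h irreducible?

Check each element of GF(11) for a root: h(0)=3, h(1)=0, h(2)=3, h(3)=7, h(4)=7, h(5)=9, h(6)=8, h(7)=10, h(8)=10, h(9)=3, h(10)=6.
h(1) = 0, so (θ − 1) divides h(θ); h is reducible.

No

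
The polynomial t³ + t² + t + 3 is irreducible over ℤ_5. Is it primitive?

Write f(t) = t³ + t² + t + 3.
|GF(5^3)^×| = 5^3 − 1 = 124. Prime factorization: 124 = 2^2·31.
f is primitive ⇔ t has order 124 in GF(5)[t]/(f), i.e. t^(124/q) ≠ 1 for each prime q | 124.
t^(62) mod f = 4.
t^(4) mod f = 3t + 3.
None equal 1, so t has full order 124; f is primitive.

Yes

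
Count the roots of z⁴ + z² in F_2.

2

Write h(z) = z⁴ + z².
Evaluate at each of the 2 elements of F_2:
h(0) = 0 → root; h(1) = 0 → root.
Roots: {0, 1}.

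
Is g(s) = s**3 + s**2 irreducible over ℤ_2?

No

Check for roots in ℤ_2: g(0) = 0 → root; g(1) = 0 → root.
g(0) = 0, so (s) divides g(s); g is reducible.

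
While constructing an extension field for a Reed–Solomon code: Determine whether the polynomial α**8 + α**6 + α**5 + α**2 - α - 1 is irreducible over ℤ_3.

Yes

Write P(α) = α**8 + α**6 + α**5 + α**2 - α - 1.
Check for roots in ℤ_3: P(0) = 2; P(1) = 2; P(2) = 2.
No roots, so no linear factors.
Monic irreducibles of degree 2 over GF(3): α**2 + 1, α**2 + α - 1, α**2 - α - 1.
None of them divide P (all give nonzero remainder).
Degree-3 irreducible divisors: test the 8 monic irreducibles of degree 3 over GF(3).
None of them divide P (all give nonzero remainder).
Degree-4 irreducible divisors: test the 18 monic irreducibles of degree 4 over GF(3).
None of them divide P (all give nonzero remainder).
No irreducible factor of degree ≤ 4 exists, so P is irreducible over GF(3).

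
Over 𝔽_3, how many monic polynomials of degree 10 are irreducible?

5880

x^(3^10) − x is the product of all monic irreducibles of degree dividing 10; Möbius inversion gives N = (1/10) Σ μ(10/d)·3^d.
Divisors of 10: 1, 2, 5, 10; μ(10/d) for each: 1, -1, -1, 1.
Σ = 3^1 − 3^2 − 3^5 + 3^10 = 58800.
N = 58800/10 = 5880.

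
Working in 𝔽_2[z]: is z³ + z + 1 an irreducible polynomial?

Write m(z) = z³ + z + 1.
Check for roots in 𝔽_2: m(0) = 1; m(1) = 1.
No roots. A degree-3 polynomial over a field with no linear factor is irreducible.

Yes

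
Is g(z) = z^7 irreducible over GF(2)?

Check for roots in GF(2): g(0) = 0 → root; g(1) = 1.
g(0) = 0, so (z) divides g(z); g is reducible.

No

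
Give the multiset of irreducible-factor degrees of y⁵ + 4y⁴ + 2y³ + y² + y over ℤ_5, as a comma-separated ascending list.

1, 2, 2

Write g(y) = y⁵ + 4y⁴ + 2y³ + y² + y.
Roots in ℤ_5: g(0) = 0 → root; g(1) = 4; g(2) = 3; g(3) = 3; g(4) = 1.
Linear factors from roots: (y).
Complete factorization: g(y) = (y)·(y² + 2y + 4)^2.
Factor degrees with multiplicity: 1 + 2 + 2 = 5.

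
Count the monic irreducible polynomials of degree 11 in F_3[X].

Gauss's count: N_{3}(11) = (1/11) Σ_{d|11} μ(11/d)·3^d.
Divisors of 11: 1, 11; μ(11/d) for each: -1, 1.
Σ = − 3^1 + 3^11 = 177144.
N = 177144/11 = 16104.

16104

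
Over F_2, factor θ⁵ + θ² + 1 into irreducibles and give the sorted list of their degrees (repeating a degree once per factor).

Write h(θ) = θ⁵ + θ² + 1.
Roots in F_2: h(0) = 1; h(1) = 1.
Complete factorization: h(θ) = (θ⁵ + θ² + 1).
Factor degrees with multiplicity: 5 = 5.

5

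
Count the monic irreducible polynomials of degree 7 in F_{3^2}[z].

By the necklace-counting formula, N_9(7) = (1/7) Σ_{d|7} μ(7/d)·9^d.
Divisors of 7: 1, 7; μ(7/d) for each: -1, 1.
Σ = − 9^1 + 9^7 = 4782960.
N = 4782960/7 = 683280.

683280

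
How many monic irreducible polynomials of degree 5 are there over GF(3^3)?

2869776

x^(27^5) − x is the product of all monic irreducibles of degree dividing 5; Möbius inversion gives N = (1/5) Σ μ(5/d)·27^d.
Divisors of 5: 1, 5; μ(5/d) for each: -1, 1.
Σ = − 27^1 + 27^5 = 14348880.
N = 14348880/5 = 2869776.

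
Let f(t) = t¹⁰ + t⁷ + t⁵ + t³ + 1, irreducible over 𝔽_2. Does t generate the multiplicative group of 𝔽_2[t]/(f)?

No

|GF(2^10)^×| = 2^10 − 1 = 1023. Prime factorization: 1023 = 3·11·31.
f is primitive ⇔ t has order 1023 in GF(2)[t]/(f), i.e. t^(1023/q) ≠ 1 for each prime q | 1023.
t^(341) mod f = t⁸ + t⁶ + t⁴ + t.
t^(93) mod f = t⁹ + t⁷ + t⁶ + t⁴ + t + 1.
t^(33) mod f = 1
Since t^(33) = 1, the order of t divides 33 < 1023; not primitive.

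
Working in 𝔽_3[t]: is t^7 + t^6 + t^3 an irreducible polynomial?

No

Write h(t) = t^7 + t^6 + t^3.
Check for roots in 𝔽_3: h(0) = 0 → root; h(1) = 0 → root; h(2) = 2.
h(0) = 0, so (t) divides h(t); h is reducible.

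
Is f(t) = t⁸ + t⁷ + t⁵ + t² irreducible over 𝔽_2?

Check for roots in 𝔽_2: f(0) = 0 → root; f(1) = 0 → root.
f(0) = 0, so (t) divides f(t); f is reducible.

No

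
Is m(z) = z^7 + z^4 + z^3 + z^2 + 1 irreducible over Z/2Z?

Check for roots in Z/2Z: m(0) = 1; m(1) = 1.
No roots, so no linear factors.
Monic irreducibles of degree 2 over GF(2): z^2 + z + 1.
None of them divide m (all give nonzero remainder).
Monic irreducibles of degree 3 over GF(2): z^3 + z + 1, z^3 + z^2 + 1.
None of them divide m (all give nonzero remainder).
No irreducible factor of degree ≤ 3 exists, so m is irreducible over GF(2).

Yes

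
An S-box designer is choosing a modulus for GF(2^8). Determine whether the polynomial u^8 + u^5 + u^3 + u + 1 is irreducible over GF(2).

Yes

Write f(u) = u^8 + u^5 + u^3 + u + 1.
Check for roots in GF(2): f(0) = 1; f(1) = 1.
No roots, so no linear factors.
Monic irreducibles of degree 2 over GF(2): u^2 + u + 1.
None of them divide f (all give nonzero remainder).
Monic irreducibles of degree 3 over GF(2): u^3 + u + 1, u^3 + u^2 + 1.
None of them divide f (all give nonzero remainder).
Monic irreducibles of degree 4 over GF(2): u^4 + u + 1, u^4 + u^3 + 1, u^4 + u^3 + u^2 + u + 1.
None of them divide f (all give nonzero remainder).
No irreducible factor of degree ≤ 4 exists, so f is irreducible over GF(2).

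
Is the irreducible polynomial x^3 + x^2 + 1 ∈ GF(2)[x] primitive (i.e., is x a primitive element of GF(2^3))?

Yes

Write f(x) = x^3 + x^2 + 1.
|GF(2^3)^×| = 2^3 − 1 = 7. Prime factorization: 7 = 7.
f is primitive ⇔ x has order 7 in GF(2)[x]/(f), i.e. x^(7/q) ≠ 1 for each prime q | 7.
x^(1) mod f = x.
None equal 1, so x has full order 7; f is primitive.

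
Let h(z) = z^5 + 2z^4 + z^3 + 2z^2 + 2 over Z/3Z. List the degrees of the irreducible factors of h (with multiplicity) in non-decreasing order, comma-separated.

Roots in Z/3Z: h(0) = 2; h(1) = 2; h(2) = 1.
Complete factorization: h(z) = (z^2 + 2z + 2)·(z^3 + 2z + 1).
Factor degrees with multiplicity: 2 + 3 = 5.

2, 3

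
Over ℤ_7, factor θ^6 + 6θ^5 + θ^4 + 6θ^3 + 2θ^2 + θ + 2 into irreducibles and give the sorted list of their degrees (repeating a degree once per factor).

Write g(θ) = θ^6 + 6θ^5 + θ^4 + 6θ^3 + 2θ^2 + θ + 2.
Linear factors from roots: (θ + 1).
Complete factorization: g(θ) = (θ + 1)^2·(θ^2 + 5θ + 5)·(θ^2 + 6θ + 6).
Factor degrees with multiplicity: 1 + 1 + 2 + 2 = 6.

1, 1, 2, 2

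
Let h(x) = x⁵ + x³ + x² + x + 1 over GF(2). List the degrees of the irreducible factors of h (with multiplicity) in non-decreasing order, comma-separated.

Roots in GF(2): h(0) = 1; h(1) = 1.
Complete factorization: h(x) = (x⁵ + x³ + x² + x + 1).
Factor degrees with multiplicity: 5 = 5.

5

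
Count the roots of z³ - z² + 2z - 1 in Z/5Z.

Write g(z) = z³ - z² + 2z - 1.
Evaluate at each of the 5 elements of Z/5Z:
g(0) = 4; g(1) = 1; g(2) = 2; g(3) = 3; g(4) = 0 → root.
Roots: {4}.

1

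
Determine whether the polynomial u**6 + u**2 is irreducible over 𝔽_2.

No

Write h(u) = u**6 + u**2.
Check for roots in 𝔽_2: h(0) = 0 → root; h(1) = 0 → root.
h(0) = 0, so (u) divides h(u); h is reducible.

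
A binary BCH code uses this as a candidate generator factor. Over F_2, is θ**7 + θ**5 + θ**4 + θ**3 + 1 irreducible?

Yes

Write h(θ) = θ**7 + θ**5 + θ**4 + θ**3 + 1.
Check for roots in F_2: h(0) = 1; h(1) = 1.
No roots, so no linear factors.
Monic irreducibles of degree 2 over GF(2): θ**2 + θ + 1.
None of them divide h (all give nonzero remainder).
Monic irreducibles of degree 3 over GF(2): θ**3 + θ + 1, θ**3 + θ**2 + 1.
None of them divide h (all give nonzero remainder).
No irreducible factor of degree ≤ 3 exists, so h is irreducible over GF(2).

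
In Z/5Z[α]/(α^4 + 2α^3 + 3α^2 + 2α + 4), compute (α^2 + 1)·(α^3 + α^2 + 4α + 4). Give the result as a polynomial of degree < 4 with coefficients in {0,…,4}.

Multiply in Z/5Z[α]: (α^2 + 1)·(α^3 + α^2 + 4α + 4) = α^5 + α^4 + 4α + 4.
Reduce using α^4 ≡ 3α^3 + 2α^2 + 3α + 1 (mod α^4 + 2α^3 + 3α^2 + 2α + 4).
Reduced: 4α^3 + α^2 + 2α + 3.

4α^3 + α^2 + 2α + 3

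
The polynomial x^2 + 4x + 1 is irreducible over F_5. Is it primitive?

No

Write f(x) = x^2 + 4x + 1.
|GF(5^2)^×| = 5^2 − 1 = 24. Prime factorization: 24 = 2^3·3.
f is primitive ⇔ x has order 24 in GF(5)[x]/(f), i.e. x^(24/q) ≠ 1 for each prime q | 24.
x^(12) mod f = 1
x^(8) mod f = x + 4.
Since x^(12) = 1, the order of x divides 12 < 24; not primitive.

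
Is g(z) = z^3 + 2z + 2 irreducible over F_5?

No

Check for roots in F_5: g(0) = 2; g(1) = 0 → root; g(2) = 4; g(3) = 0 → root; g(4) = 4.
g(1) = 0, so (z − 1) divides g(z); g is reducible.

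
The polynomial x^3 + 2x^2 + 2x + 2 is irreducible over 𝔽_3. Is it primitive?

No

Write f(x) = x^3 + 2x^2 + 2x + 2.
|GF(3^3)^×| = 3^3 − 1 = 26. Prime factorization: 26 = 2·13.
f is primitive ⇔ x has order 26 in GF(3)[x]/(f), i.e. x^(26/q) ≠ 1 for each prime q | 26.
x^(13) mod f = 1
x^(2) mod f = x^2.
Since x^(13) = 1, the order of x divides 13 < 26; not primitive.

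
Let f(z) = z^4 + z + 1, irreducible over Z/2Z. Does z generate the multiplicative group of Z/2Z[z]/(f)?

Yes

|GF(2^4)^×| = 2^4 − 1 = 15. Prime factorization: 15 = 3·5.
f is primitive ⇔ z has order 15 in GF(2)[z]/(f), i.e. z^(15/q) ≠ 1 for each prime q | 15.
z^(5) mod f = z^2 + z.
z^(3) mod f = z^3.
None equal 1, so z has full order 15; f is primitive.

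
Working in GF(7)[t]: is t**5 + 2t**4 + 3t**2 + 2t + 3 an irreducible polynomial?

Write g(t) = t**5 + 2t**4 + 3t**2 + 2t + 3.
Check for roots in GF(7): g(0) = 3; g(1) = 4; g(2) = 6; g(3) = 0 → root; g(4) = 6; g(5) = 4; g(6) = 5.
g(3) = 0, so (t − 3) divides g(t); g is reducible.

No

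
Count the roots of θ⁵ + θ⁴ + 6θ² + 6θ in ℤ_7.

Write P(θ) = θ⁵ + θ⁴ + 6θ² + 6θ.
Evaluate at each of the 7 elements of ℤ_7:
P(0) = 0 → root; P(1) = 0 → root; P(2) = 0 → root; P(3) = 4; P(4) = 0 → root; P(5) = 3; P(6) = 0 → root.
Roots: {0, 1, 2, 4, 6}.

5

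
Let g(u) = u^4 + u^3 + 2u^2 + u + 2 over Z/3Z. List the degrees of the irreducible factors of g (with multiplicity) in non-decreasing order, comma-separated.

Roots in Z/3Z: g(0) = 2; g(1) = 1; g(2) = 0 → root.
Linear factors from roots: (u + 1).
Complete factorization: g(u) = (u + 1)·(u^3 + 2u + 2).
Factor degrees with multiplicity: 1 + 3 = 4.

1, 3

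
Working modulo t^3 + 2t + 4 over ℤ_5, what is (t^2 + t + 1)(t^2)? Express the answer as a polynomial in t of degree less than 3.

4t^2 + 4t + 1

Multiply in ℤ_5[t]: (t^2 + t + 1)·(t^2) = t^4 + t^3 + t^2.
Reduce using t^3 ≡ 3t + 1 (mod t^3 + 2t + 4).
Reduced: 4t^2 + 4t + 1.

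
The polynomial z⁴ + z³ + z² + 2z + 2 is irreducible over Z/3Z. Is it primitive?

Write f(z) = z⁴ + z³ + z² + 2z + 2.
|GF(3^4)^×| = 3^4 − 1 = 80. Prime factorization: 80 = 2^4·5.
f is primitive ⇔ z has order 80 in GF(3)[z]/(f), i.e. z^(80/q) ≠ 1 for each prime q | 80.
z^(40) mod f = 2.
z^(16) mod f = 2z³ + 1.
None equal 1, so z has full order 80; f is primitive.

Yes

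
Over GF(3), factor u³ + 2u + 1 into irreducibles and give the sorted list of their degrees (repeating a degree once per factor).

Write h(u) = u³ + 2u + 1.
Roots in GF(3): h(0) = 1; h(1) = 1; h(2) = 1.
Complete factorization: h(u) = (u³ + 2u + 1).
Factor degrees with multiplicity: 3 = 3.

3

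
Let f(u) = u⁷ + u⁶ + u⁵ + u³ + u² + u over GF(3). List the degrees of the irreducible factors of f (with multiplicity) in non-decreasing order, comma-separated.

1, 1, 1, 2, 2

Roots in GF(3): f(0) = 0 → root; f(1) = 0 → root; f(2) = 1.
Linear factors from roots: (u), (u + 2).
Complete factorization: f(u) = (u)·(u + 2)^2·(u² + u + 2)·(u² + 2u + 2).
Factor degrees with multiplicity: 1 + 1 + 1 + 2 + 2 = 7.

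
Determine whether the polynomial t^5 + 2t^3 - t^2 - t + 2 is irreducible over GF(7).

No

Write f(t) = t^5 + 2t^3 - t^2 - t + 2.
Check for roots in GF(7): f(0) = 2; f(1) = 3; f(2) = 2; f(3) = 0 → root; f(4) = 0 → root; f(5) = 1; f(6) = 6.
f(3) = 0, so (t − 3) divides f(t); f is reducible.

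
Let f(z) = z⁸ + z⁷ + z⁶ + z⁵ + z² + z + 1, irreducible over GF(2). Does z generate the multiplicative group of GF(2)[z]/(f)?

Yes

|GF(2^8)^×| = 2^8 − 1 = 255. Prime factorization: 255 = 3·5·17.
f is primitive ⇔ z has order 255 in GF(2)[z]/(f), i.e. z^(255/q) ≠ 1 for each prime q | 255.
z^(85) mod f = z⁷ + z² + 1.
z^(51) mod f = z⁶ + z⁵ + z⁴ + z³ + z² + z.
z^(15) mod f = z⁷ + z⁶ + z³ + z² + 1.
None equal 1, so z has full order 255; f is primitive.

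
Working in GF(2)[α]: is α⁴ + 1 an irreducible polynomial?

Write P(α) = α⁴ + 1.
Check for roots in GF(2): P(0) = 1; P(1) = 0 → root.
P(1) = 0, so (α − 1) divides P(α); P is reducible.

No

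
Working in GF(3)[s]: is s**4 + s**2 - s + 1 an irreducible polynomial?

Write P(s) = s**4 + s**2 - s + 1.
Check for roots in GF(3): P(0) = 1; P(1) = 2; P(2) = 1.
No roots, so no linear factors.
Monic irreducibles of degree 2 over GF(3): s**2 + 1, s**2 + s - 1, s**2 - s - 1.
None of them divide P (all give nonzero remainder).
No irreducible factor of degree ≤ 2 exists, so P is irreducible over GF(3).

Yes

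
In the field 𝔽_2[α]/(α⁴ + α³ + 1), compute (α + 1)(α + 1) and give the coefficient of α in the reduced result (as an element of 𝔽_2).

0

Multiply in 𝔽_2[α]: (α + 1)·(α + 1) = α² + 1.
Reduced: α² + 1.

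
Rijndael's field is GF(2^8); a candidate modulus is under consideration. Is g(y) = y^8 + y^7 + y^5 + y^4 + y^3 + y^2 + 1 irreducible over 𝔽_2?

Check for roots in 𝔽_2: g(0) = 1; g(1) = 1.
No roots, so no linear factors.
Monic irreducibles of degree 2 over GF(2): y^2 + y + 1.
None of them divide g (all give nonzero remainder).
Monic irreducibles of degree 3 over GF(2): y^3 + y + 1, y^3 + y^2 + 1.
None of them divide g (all give nonzero remainder).
Monic irreducibles of degree 4 over GF(2): y^4 + y + 1, y^4 + y^3 + 1, y^4 + y^3 + y^2 + y + 1.
None of them divide g (all give nonzero remainder).
No irreducible factor of degree ≤ 4 exists, so g is irreducible over GF(2).

Yes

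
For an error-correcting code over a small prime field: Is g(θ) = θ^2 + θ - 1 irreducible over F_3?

Check for roots in F_3: g(0) = 2; g(1) = 1; g(2) = 2.
No roots. A degree-2 polynomial over a field with no linear factor is irreducible.

Yes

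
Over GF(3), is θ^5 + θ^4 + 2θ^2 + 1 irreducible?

Write h(θ) = θ^5 + θ^4 + 2θ^2 + 1.
Check for roots in GF(3): h(0) = 1; h(1) = 2; h(2) = 0 → root.
h(2) = 0, so (θ − 2) divides h(θ); h is reducible.

No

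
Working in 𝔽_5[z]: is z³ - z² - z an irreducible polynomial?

No

Write g(z) = z³ - z² - z.
Check for roots in 𝔽_5: g(0) = 0 → root; g(1) = 4; g(2) = 2; g(3) = 0 → root; g(4) = 4.
g(0) = 0, so (z) divides g(z); g is reducible.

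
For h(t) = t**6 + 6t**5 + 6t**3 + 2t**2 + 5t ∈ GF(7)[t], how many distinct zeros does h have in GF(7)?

Evaluate at each of the 7 elements of GF(7):
h(0) = 0 → root; h(1) = 6; h(2) = 0 → root; h(3) = 2; h(4) = 1; h(5) = 4; h(6) = 0 → root.
Roots: {0, 2, 6}.

3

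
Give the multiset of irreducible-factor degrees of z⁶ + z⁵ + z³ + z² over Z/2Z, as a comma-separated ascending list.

Write f(z) = z⁶ + z⁵ + z³ + z².
Roots in Z/2Z: f(0) = 0 → root; f(1) = 0 → root.
Linear factors from roots: (z), (z + 1).
Complete factorization: f(z) = (z)^2·(z + 1)^2·(z² + z + 1).
Factor degrees with multiplicity: 1 + 1 + 1 + 1 + 2 = 6.

1, 1, 1, 1, 2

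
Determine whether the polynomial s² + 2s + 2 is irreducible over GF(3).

Write P(s) = s² + 2s + 2.
Check for roots in GF(3): P(0) = 2; P(1) = 2; P(2) = 1.
No roots. A degree-2 polynomial over a field with no linear factor is irreducible.

Yes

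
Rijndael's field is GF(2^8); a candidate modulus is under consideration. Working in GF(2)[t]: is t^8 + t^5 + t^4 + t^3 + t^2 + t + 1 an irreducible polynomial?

Yes

Write f(t) = t^8 + t^5 + t^4 + t^3 + t^2 + t + 1.
Check for roots in GF(2): f(0) = 1; f(1) = 1.
No roots, so no linear factors.
Monic irreducibles of degree 2 over GF(2): t^2 + t + 1.
None of them divide f (all give nonzero remainder).
Monic irreducibles of degree 3 over GF(2): t^3 + t + 1, t^3 + t^2 + 1.
None of them divide f (all give nonzero remainder).
Monic irreducibles of degree 4 over GF(2): t^4 + t + 1, t^4 + t^3 + 1, t^4 + t^3 + t^2 + t + 1.
None of them divide f (all give nonzero remainder).
No irreducible factor of degree ≤ 4 exists, so f is irreducible over GF(2).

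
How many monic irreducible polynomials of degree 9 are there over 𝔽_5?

217000

x^(5^9) − x is the product of all monic irreducibles of degree dividing 9; Möbius inversion gives N = (1/9) Σ μ(9/d)·5^d.
Divisors of 9: 1, 3, 9; μ(9/d) for each: 0, -1, 1.
Σ = − 5^3 + 5^9 = 1953000.
N = 1953000/9 = 217000.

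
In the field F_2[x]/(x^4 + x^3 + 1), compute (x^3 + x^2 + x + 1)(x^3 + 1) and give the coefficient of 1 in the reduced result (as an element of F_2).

0

Multiply in F_2[x]: (x^3 + x^2 + x + 1)·(x^3 + 1) = x^6 + x^5 + x^4 + x^2 + x + 1.
Reduce using x^4 ≡ x^3 + 1 (mod x^4 + x^3 + 1).
Reduced: x^3 + x.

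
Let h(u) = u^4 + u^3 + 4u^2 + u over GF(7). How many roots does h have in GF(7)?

Evaluate at each of the 7 elements of GF(7):
h(0) = 0 → root; h(1) = 0 → root; h(2) = 0 → root; h(3) = 0 → root; h(4) = 3; h(5) = 1; h(6) = 3.
Roots: {0, 1, 2, 3}.

4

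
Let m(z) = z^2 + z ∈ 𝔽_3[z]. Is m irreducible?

Check for roots in 𝔽_3: m(0) = 0 → root; m(1) = 2; m(2) = 0 → root.
m(0) = 0, so (z) divides m(z); m is reducible.

No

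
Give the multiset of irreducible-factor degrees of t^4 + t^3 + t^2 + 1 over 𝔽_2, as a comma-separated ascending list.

1, 3

Write h(t) = t^4 + t^3 + t^2 + 1.
Roots in 𝔽_2: h(0) = 1; h(1) = 0 → root.
Linear factors from roots: (t + 1).
Complete factorization: h(t) = (t + 1)·(t^3 + t + 1).
Factor degrees with multiplicity: 1 + 3 = 4.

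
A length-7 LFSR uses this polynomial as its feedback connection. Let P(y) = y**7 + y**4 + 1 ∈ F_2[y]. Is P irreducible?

Yes

Check for roots in F_2: P(0) = 1; P(1) = 1.
No roots, so no linear factors.
Monic irreducibles of degree 2 over GF(2): y**2 + y + 1.
None of them divide P (all give nonzero remainder).
Monic irreducibles of degree 3 over GF(2): y**3 + y + 1, y**3 + y**2 + 1.
None of them divide P (all give nonzero remainder).
No irreducible factor of degree ≤ 3 exists, so P is irreducible over GF(2).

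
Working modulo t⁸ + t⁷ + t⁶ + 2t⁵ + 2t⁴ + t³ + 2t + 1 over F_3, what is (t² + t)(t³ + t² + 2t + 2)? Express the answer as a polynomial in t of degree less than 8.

t^5 + 2t^4 + t^2 + 2t

Multiply in F_3[t]: (t² + t)·(t³ + t² + 2t + 2) = t⁵ + 2t⁴ + t² + 2t.
Reduced: t⁵ + 2t⁴ + t² + 2t.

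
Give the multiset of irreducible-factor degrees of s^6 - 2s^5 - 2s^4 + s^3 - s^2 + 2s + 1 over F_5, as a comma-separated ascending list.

Write f(s) = s^6 - 2s^5 - 2s^4 + s^3 - s^2 + 2s + 1.
Roots in F_5: f(0) = 1; f(1) = 0 → root; f(2) = 2; f(3) = 1; f(4) = 3.
Linear factors from roots: (s - 1).
Complete factorization: f(s) = (s - 1)·(s^2 - s + 1)·(s^3 + s - 1).
Factor degrees with multiplicity: 1 + 2 + 3 = 6.

1, 2, 3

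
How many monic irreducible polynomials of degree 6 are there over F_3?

116

x^(3^6) − x is the product of all monic irreducibles of degree dividing 6; Möbius inversion gives N = (1/6) Σ μ(6/d)·3^d.
Divisors of 6: 1, 2, 3, 6; μ(6/d) for each: 1, -1, -1, 1.
Σ = 3^1 − 3^2 − 3^3 + 3^6 = 696.
N = 696/6 = 116.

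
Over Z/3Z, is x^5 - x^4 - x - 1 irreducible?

Yes

Write g(x) = x^5 - x^4 - x - 1.
Check for roots in Z/3Z: g(0) = 2; g(1) = 1; g(2) = 1.
No roots, so no linear factors.
Monic irreducibles of degree 2 over GF(3): x^2 + 1, x^2 + x - 1, x^2 - x - 1.
None of them divide g (all give nonzero remainder).
No irreducible factor of degree ≤ 2 exists, so g is irreducible over GF(3).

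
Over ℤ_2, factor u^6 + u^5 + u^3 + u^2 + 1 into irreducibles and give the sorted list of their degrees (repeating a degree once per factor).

Write h(u) = u^6 + u^5 + u^3 + u^2 + 1.
Roots in ℤ_2: h(0) = 1; h(1) = 1.
Complete factorization: h(u) = (u^6 + u^5 + u^3 + u^2 + 1).
Factor degrees with multiplicity: 6 = 6.

6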